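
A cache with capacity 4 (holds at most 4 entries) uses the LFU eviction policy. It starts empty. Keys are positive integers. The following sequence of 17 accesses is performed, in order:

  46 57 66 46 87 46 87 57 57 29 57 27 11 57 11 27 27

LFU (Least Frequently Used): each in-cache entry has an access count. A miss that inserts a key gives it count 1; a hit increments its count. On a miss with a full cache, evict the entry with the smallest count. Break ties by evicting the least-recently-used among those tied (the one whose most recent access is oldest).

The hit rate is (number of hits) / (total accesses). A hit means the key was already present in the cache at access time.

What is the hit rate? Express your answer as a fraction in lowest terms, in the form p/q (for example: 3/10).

LFU simulation (capacity=4):
  1. access 46: MISS. Cache: [46(c=1)]
  2. access 57: MISS. Cache: [46(c=1) 57(c=1)]
  3. access 66: MISS. Cache: [46(c=1) 57(c=1) 66(c=1)]
  4. access 46: HIT, count now 2. Cache: [57(c=1) 66(c=1) 46(c=2)]
  5. access 87: MISS. Cache: [57(c=1) 66(c=1) 87(c=1) 46(c=2)]
  6. access 46: HIT, count now 3. Cache: [57(c=1) 66(c=1) 87(c=1) 46(c=3)]
  7. access 87: HIT, count now 2. Cache: [57(c=1) 66(c=1) 87(c=2) 46(c=3)]
  8. access 57: HIT, count now 2. Cache: [66(c=1) 87(c=2) 57(c=2) 46(c=3)]
  9. access 57: HIT, count now 3. Cache: [66(c=1) 87(c=2) 46(c=3) 57(c=3)]
  10. access 29: MISS, evict 66(c=1). Cache: [29(c=1) 87(c=2) 46(c=3) 57(c=3)]
  11. access 57: HIT, count now 4. Cache: [29(c=1) 87(c=2) 46(c=3) 57(c=4)]
  12. access 27: MISS, evict 29(c=1). Cache: [27(c=1) 87(c=2) 46(c=3) 57(c=4)]
  13. access 11: MISS, evict 27(c=1). Cache: [11(c=1) 87(c=2) 46(c=3) 57(c=4)]
  14. access 57: HIT, count now 5. Cache: [11(c=1) 87(c=2) 46(c=3) 57(c=5)]
  15. access 11: HIT, count now 2. Cache: [87(c=2) 11(c=2) 46(c=3) 57(c=5)]
  16. access 27: MISS, evict 87(c=2). Cache: [27(c=1) 11(c=2) 46(c=3) 57(c=5)]
  17. access 27: HIT, count now 2. Cache: [11(c=2) 27(c=2) 46(c=3) 57(c=5)]
Total: 9 hits, 8 misses, 4 evictions

Hit rate = 9/17

Answer: 9/17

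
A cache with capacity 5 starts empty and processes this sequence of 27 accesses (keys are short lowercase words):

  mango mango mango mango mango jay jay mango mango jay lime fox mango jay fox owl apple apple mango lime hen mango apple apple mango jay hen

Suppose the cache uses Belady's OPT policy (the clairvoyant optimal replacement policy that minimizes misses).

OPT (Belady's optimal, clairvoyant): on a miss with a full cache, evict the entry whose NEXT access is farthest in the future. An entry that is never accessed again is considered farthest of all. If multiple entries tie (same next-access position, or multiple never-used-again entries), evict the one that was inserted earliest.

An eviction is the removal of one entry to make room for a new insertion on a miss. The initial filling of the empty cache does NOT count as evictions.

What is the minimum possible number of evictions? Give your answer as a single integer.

OPT (Belady) simulation (capacity=5):
  1. access mango: MISS. Cache: [mango]
  2. access mango: HIT. Next use of mango: step 3. Cache: [mango]
  3. access mango: HIT. Next use of mango: step 4. Cache: [mango]
  4. access mango: HIT. Next use of mango: step 5. Cache: [mango]
  5. access mango: HIT. Next use of mango: step 8. Cache: [mango]
  6. access jay: MISS. Cache: [mango jay]
  7. access jay: HIT. Next use of jay: step 10. Cache: [mango jay]
  8. access mango: HIT. Next use of mango: step 9. Cache: [mango jay]
  9. access mango: HIT. Next use of mango: step 13. Cache: [mango jay]
  10. access jay: HIT. Next use of jay: step 14. Cache: [mango jay]
  11. access lime: MISS. Cache: [mango jay lime]
  12. access fox: MISS. Cache: [mango jay lime fox]
  13. access mango: HIT. Next use of mango: step 19. Cache: [mango jay lime fox]
  14. access jay: HIT. Next use of jay: step 26. Cache: [mango jay lime fox]
  15. access fox: HIT. Next use of fox: never. Cache: [mango jay lime fox]
  16. access owl: MISS. Cache: [mango jay lime fox owl]
  17. access apple: MISS, evict fox (next use: never). Cache: [mango jay lime owl apple]
  18. access apple: HIT. Next use of apple: step 23. Cache: [mango jay lime owl apple]
  19. access mango: HIT. Next use of mango: step 22. Cache: [mango jay lime owl apple]
  20. access lime: HIT. Next use of lime: never. Cache: [mango jay lime owl apple]
  21. access hen: MISS, evict lime (next use: never). Cache: [mango jay owl apple hen]
  22. access mango: HIT. Next use of mango: step 25. Cache: [mango jay owl apple hen]
  23. access apple: HIT. Next use of apple: step 24. Cache: [mango jay owl apple hen]
  24. access apple: HIT. Next use of apple: never. Cache: [mango jay owl apple hen]
  25. access mango: HIT. Next use of mango: never. Cache: [mango jay owl apple hen]
  26. access jay: HIT. Next use of jay: never. Cache: [mango jay owl apple hen]
  27. access hen: HIT. Next use of hen: never. Cache: [mango jay owl apple hen]
Total: 20 hits, 7 misses, 2 evictions

Answer: 2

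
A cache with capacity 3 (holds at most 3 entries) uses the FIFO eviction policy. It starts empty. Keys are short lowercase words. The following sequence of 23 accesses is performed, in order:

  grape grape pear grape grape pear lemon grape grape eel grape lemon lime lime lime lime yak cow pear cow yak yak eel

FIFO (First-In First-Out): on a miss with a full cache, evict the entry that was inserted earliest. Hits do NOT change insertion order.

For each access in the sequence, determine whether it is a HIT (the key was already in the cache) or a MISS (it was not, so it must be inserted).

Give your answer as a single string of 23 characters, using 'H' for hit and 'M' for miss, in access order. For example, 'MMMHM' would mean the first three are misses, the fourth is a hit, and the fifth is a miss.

FIFO simulation (capacity=3):
  1. access grape: MISS. Cache (old->new): [grape]
  2. access grape: HIT. Cache (old->new): [grape]
  3. access pear: MISS. Cache (old->new): [grape pear]
  4. access grape: HIT. Cache (old->new): [grape pear]
  5. access grape: HIT. Cache (old->new): [grape pear]
  6. access pear: HIT. Cache (old->new): [grape pear]
  7. access lemon: MISS. Cache (old->new): [grape pear lemon]
  8. access grape: HIT. Cache (old->new): [grape pear lemon]
  9. access grape: HIT. Cache (old->new): [grape pear lemon]
  10. access eel: MISS, evict grape. Cache (old->new): [pear lemon eel]
  11. access grape: MISS, evict pear. Cache (old->new): [lemon eel grape]
  12. access lemon: HIT. Cache (old->new): [lemon eel grape]
  13. access lime: MISS, evict lemon. Cache (old->new): [eel grape lime]
  14. access lime: HIT. Cache (old->new): [eel grape lime]
  15. access lime: HIT. Cache (old->new): [eel grape lime]
  16. access lime: HIT. Cache (old->new): [eel grape lime]
  17. access yak: MISS, evict eel. Cache (old->new): [grape lime yak]
  18. access cow: MISS, evict grape. Cache (old->new): [lime yak cow]
  19. access pear: MISS, evict lime. Cache (old->new): [yak cow pear]
  20. access cow: HIT. Cache (old->new): [yak cow pear]
  21. access yak: HIT. Cache (old->new): [yak cow pear]
  22. access yak: HIT. Cache (old->new): [yak cow pear]
  23. access eel: MISS, evict yak. Cache (old->new): [cow pear eel]
Total: 13 hits, 10 misses, 7 evictions

Answer: MHMHHHMHHMMHMHHHMMMHHHM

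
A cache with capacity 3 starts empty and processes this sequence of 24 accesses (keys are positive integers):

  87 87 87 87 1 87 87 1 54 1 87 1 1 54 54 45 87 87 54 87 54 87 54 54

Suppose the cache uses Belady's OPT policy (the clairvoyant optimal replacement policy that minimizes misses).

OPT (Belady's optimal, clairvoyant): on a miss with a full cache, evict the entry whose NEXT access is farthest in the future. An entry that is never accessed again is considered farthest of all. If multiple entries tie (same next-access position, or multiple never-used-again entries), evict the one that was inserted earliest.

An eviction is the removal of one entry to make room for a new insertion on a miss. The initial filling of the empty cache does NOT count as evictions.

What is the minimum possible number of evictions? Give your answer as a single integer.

Answer: 1

Derivation:
OPT (Belady) simulation (capacity=3):
  1. access 87: MISS. Cache: [87]
  2. access 87: HIT. Next use of 87: step 3. Cache: [87]
  3. access 87: HIT. Next use of 87: step 4. Cache: [87]
  4. access 87: HIT. Next use of 87: step 6. Cache: [87]
  5. access 1: MISS. Cache: [87 1]
  6. access 87: HIT. Next use of 87: step 7. Cache: [87 1]
  7. access 87: HIT. Next use of 87: step 11. Cache: [87 1]
  8. access 1: HIT. Next use of 1: step 10. Cache: [87 1]
  9. access 54: MISS. Cache: [87 1 54]
  10. access 1: HIT. Next use of 1: step 12. Cache: [87 1 54]
  11. access 87: HIT. Next use of 87: step 17. Cache: [87 1 54]
  12. access 1: HIT. Next use of 1: step 13. Cache: [87 1 54]
  13. access 1: HIT. Next use of 1: never. Cache: [87 1 54]
  14. access 54: HIT. Next use of 54: step 15. Cache: [87 1 54]
  15. access 54: HIT. Next use of 54: step 19. Cache: [87 1 54]
  16. access 45: MISS, evict 1 (next use: never). Cache: [87 54 45]
  17. access 87: HIT. Next use of 87: step 18. Cache: [87 54 45]
  18. access 87: HIT. Next use of 87: step 20. Cache: [87 54 45]
  19. access 54: HIT. Next use of 54: step 21. Cache: [87 54 45]
  20. access 87: HIT. Next use of 87: step 22. Cache: [87 54 45]
  21. access 54: HIT. Next use of 54: step 23. Cache: [87 54 45]
  22. access 87: HIT. Next use of 87: never. Cache: [87 54 45]
  23. access 54: HIT. Next use of 54: step 24. Cache: [87 54 45]
  24. access 54: HIT. Next use of 54: never. Cache: [87 54 45]
Total: 20 hits, 4 misses, 1 evictions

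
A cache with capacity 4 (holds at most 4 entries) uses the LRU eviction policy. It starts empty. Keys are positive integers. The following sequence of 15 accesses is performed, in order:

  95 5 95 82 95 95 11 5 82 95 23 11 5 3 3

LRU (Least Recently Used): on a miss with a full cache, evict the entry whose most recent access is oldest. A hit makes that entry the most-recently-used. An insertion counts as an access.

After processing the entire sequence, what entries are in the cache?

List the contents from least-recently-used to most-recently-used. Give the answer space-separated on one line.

LRU simulation (capacity=4):
  1. access 95: MISS. Cache (LRU->MRU): [95]
  2. access 5: MISS. Cache (LRU->MRU): [95 5]
  3. access 95: HIT. Cache (LRU->MRU): [5 95]
  4. access 82: MISS. Cache (LRU->MRU): [5 95 82]
  5. access 95: HIT. Cache (LRU->MRU): [5 82 95]
  6. access 95: HIT. Cache (LRU->MRU): [5 82 95]
  7. access 11: MISS. Cache (LRU->MRU): [5 82 95 11]
  8. access 5: HIT. Cache (LRU->MRU): [82 95 11 5]
  9. access 82: HIT. Cache (LRU->MRU): [95 11 5 82]
  10. access 95: HIT. Cache (LRU->MRU): [11 5 82 95]
  11. access 23: MISS, evict 11. Cache (LRU->MRU): [5 82 95 23]
  12. access 11: MISS, evict 5. Cache (LRU->MRU): [82 95 23 11]
  13. access 5: MISS, evict 82. Cache (LRU->MRU): [95 23 11 5]
  14. access 3: MISS, evict 95. Cache (LRU->MRU): [23 11 5 3]
  15. access 3: HIT. Cache (LRU->MRU): [23 11 5 3]
Total: 7 hits, 8 misses, 4 evictions

Answer: 23 11 5 3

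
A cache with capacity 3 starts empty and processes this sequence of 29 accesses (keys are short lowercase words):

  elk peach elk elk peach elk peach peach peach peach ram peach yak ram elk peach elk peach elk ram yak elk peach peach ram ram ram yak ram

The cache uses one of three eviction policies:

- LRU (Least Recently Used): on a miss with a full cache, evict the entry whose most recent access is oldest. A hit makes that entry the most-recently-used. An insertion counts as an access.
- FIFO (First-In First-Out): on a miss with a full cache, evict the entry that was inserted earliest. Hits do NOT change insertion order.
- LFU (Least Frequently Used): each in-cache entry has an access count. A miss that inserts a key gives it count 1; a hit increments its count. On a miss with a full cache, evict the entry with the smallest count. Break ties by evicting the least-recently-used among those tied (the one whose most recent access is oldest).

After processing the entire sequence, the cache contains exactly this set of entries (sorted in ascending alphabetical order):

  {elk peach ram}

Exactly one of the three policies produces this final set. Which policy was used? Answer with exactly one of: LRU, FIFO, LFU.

Answer: LFU

Derivation:
Simulating under each policy and comparing final sets:
  LRU: final set = {peach ram yak} -> differs
  FIFO: final set = {peach ram yak} -> differs
  LFU: final set = {elk peach ram} -> MATCHES target
Only LFU produces the target set.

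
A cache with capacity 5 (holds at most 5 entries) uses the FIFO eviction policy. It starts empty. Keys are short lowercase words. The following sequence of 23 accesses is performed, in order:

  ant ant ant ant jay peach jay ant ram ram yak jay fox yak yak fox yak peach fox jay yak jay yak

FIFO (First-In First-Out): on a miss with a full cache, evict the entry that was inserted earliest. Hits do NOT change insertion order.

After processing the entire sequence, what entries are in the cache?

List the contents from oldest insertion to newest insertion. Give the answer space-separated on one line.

Answer: jay peach ram yak fox

Derivation:
FIFO simulation (capacity=5):
  1. access ant: MISS. Cache (old->new): [ant]
  2. access ant: HIT. Cache (old->new): [ant]
  3. access ant: HIT. Cache (old->new): [ant]
  4. access ant: HIT. Cache (old->new): [ant]
  5. access jay: MISS. Cache (old->new): [ant jay]
  6. access peach: MISS. Cache (old->new): [ant jay peach]
  7. access jay: HIT. Cache (old->new): [ant jay peach]
  8. access ant: HIT. Cache (old->new): [ant jay peach]
  9. access ram: MISS. Cache (old->new): [ant jay peach ram]
  10. access ram: HIT. Cache (old->new): [ant jay peach ram]
  11. access yak: MISS. Cache (old->new): [ant jay peach ram yak]
  12. access jay: HIT. Cache (old->new): [ant jay peach ram yak]
  13. access fox: MISS, evict ant. Cache (old->new): [jay peach ram yak fox]
  14. access yak: HIT. Cache (old->new): [jay peach ram yak fox]
  15. access yak: HIT. Cache (old->new): [jay peach ram yak fox]
  16. access fox: HIT. Cache (old->new): [jay peach ram yak fox]
  17. access yak: HIT. Cache (old->new): [jay peach ram yak fox]
  18. access peach: HIT. Cache (old->new): [jay peach ram yak fox]
  19. access fox: HIT. Cache (old->new): [jay peach ram yak fox]
  20. access jay: HIT. Cache (old->new): [jay peach ram yak fox]
  21. access yak: HIT. Cache (old->new): [jay peach ram yak fox]
  22. access jay: HIT. Cache (old->new): [jay peach ram yak fox]
  23. access yak: HIT. Cache (old->new): [jay peach ram yak fox]
Total: 17 hits, 6 misses, 1 evictions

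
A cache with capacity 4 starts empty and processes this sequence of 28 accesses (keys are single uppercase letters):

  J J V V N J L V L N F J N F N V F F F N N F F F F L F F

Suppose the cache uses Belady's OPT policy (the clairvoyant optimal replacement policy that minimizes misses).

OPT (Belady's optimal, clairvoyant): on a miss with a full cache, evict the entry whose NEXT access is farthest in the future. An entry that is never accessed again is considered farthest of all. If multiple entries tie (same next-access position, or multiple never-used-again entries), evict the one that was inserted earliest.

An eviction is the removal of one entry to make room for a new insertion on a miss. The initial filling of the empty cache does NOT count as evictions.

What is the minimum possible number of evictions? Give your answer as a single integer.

Answer: 2

Derivation:
OPT (Belady) simulation (capacity=4):
  1. access J: MISS. Cache: [J]
  2. access J: HIT. Next use of J: step 6. Cache: [J]
  3. access V: MISS. Cache: [J V]
  4. access V: HIT. Next use of V: step 8. Cache: [J V]
  5. access N: MISS. Cache: [J V N]
  6. access J: HIT. Next use of J: step 12. Cache: [J V N]
  7. access L: MISS. Cache: [J V N L]
  8. access V: HIT. Next use of V: step 16. Cache: [J V N L]
  9. access L: HIT. Next use of L: step 26. Cache: [J V N L]
  10. access N: HIT. Next use of N: step 13. Cache: [J V N L]
  11. access F: MISS, evict L (next use: step 26). Cache: [J V N F]
  12. access J: HIT. Next use of J: never. Cache: [J V N F]
  13. access N: HIT. Next use of N: step 15. Cache: [J V N F]
  14. access F: HIT. Next use of F: step 17. Cache: [J V N F]
  15. access N: HIT. Next use of N: step 20. Cache: [J V N F]
  16. access V: HIT. Next use of V: never. Cache: [J V N F]
  17. access F: HIT. Next use of F: step 18. Cache: [J V N F]
  18. access F: HIT. Next use of F: step 19. Cache: [J V N F]
  19. access F: HIT. Next use of F: step 22. Cache: [J V N F]
  20. access N: HIT. Next use of N: step 21. Cache: [J V N F]
  21. access N: HIT. Next use of N: never. Cache: [J V N F]
  22. access F: HIT. Next use of F: step 23. Cache: [J V N F]
  23. access F: HIT. Next use of F: step 24. Cache: [J V N F]
  24. access F: HIT. Next use of F: step 25. Cache: [J V N F]
  25. access F: HIT. Next use of F: step 27. Cache: [J V N F]
  26. access L: MISS, evict J (next use: never). Cache: [V N F L]
  27. access F: HIT. Next use of F: step 28. Cache: [V N F L]
  28. access F: HIT. Next use of F: never. Cache: [V N F L]
Total: 22 hits, 6 misses, 2 evictions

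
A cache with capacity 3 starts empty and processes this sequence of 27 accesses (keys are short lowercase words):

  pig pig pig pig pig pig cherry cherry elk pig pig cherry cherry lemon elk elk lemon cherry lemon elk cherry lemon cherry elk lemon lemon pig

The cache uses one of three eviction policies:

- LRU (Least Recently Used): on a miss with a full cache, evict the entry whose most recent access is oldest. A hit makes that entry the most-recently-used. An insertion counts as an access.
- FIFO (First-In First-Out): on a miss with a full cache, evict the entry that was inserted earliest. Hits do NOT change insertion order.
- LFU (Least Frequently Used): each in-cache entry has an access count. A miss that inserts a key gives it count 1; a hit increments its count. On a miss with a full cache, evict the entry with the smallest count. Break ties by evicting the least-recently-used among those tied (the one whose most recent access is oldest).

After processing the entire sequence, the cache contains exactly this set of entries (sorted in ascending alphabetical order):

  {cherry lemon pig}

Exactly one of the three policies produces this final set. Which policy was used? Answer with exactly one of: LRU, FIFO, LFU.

Simulating under each policy and comparing final sets:
  LRU: final set = {elk lemon pig} -> differs
  FIFO: final set = {elk lemon pig} -> differs
  LFU: final set = {cherry lemon pig} -> MATCHES target
Only LFU produces the target set.

Answer: LFU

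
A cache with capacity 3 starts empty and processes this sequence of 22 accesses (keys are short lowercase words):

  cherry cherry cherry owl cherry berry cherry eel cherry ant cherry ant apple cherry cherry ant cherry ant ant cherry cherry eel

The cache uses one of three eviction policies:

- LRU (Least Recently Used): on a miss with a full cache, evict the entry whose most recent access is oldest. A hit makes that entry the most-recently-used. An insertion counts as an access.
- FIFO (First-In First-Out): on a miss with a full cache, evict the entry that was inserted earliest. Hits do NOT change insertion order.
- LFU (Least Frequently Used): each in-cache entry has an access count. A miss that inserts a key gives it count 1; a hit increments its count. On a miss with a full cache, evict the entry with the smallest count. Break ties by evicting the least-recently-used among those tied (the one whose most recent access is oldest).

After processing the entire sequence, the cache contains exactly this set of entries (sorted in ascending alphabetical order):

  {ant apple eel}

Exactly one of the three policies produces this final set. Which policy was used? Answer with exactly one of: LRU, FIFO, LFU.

Answer: FIFO

Derivation:
Simulating under each policy and comparing final sets:
  LRU: final set = {ant cherry eel} -> differs
  FIFO: final set = {ant apple eel} -> MATCHES target
  LFU: final set = {ant cherry eel} -> differs
Only FIFO produces the target set.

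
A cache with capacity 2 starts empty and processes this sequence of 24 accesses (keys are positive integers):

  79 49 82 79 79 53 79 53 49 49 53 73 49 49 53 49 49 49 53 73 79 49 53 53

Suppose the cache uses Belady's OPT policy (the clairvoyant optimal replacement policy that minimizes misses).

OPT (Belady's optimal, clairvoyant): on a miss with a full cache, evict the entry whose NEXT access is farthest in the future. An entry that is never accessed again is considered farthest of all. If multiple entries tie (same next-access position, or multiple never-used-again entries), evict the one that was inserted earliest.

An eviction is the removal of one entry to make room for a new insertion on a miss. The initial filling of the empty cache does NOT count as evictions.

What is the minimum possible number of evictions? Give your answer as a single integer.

Answer: 8

Derivation:
OPT (Belady) simulation (capacity=2):
  1. access 79: MISS. Cache: [79]
  2. access 49: MISS. Cache: [79 49]
  3. access 82: MISS, evict 49 (next use: step 9). Cache: [79 82]
  4. access 79: HIT. Next use of 79: step 5. Cache: [79 82]
  5. access 79: HIT. Next use of 79: step 7. Cache: [79 82]
  6. access 53: MISS, evict 82 (next use: never). Cache: [79 53]
  7. access 79: HIT. Next use of 79: step 21. Cache: [79 53]
  8. access 53: HIT. Next use of 53: step 11. Cache: [79 53]
  9. access 49: MISS, evict 79 (next use: step 21). Cache: [53 49]
  10. access 49: HIT. Next use of 49: step 13. Cache: [53 49]
  11. access 53: HIT. Next use of 53: step 15. Cache: [53 49]
  12. access 73: MISS, evict 53 (next use: step 15). Cache: [49 73]
  13. access 49: HIT. Next use of 49: step 14. Cache: [49 73]
  14. access 49: HIT. Next use of 49: step 16. Cache: [49 73]
  15. access 53: MISS, evict 73 (next use: step 20). Cache: [49 53]
  16. access 49: HIT. Next use of 49: step 17. Cache: [49 53]
  17. access 49: HIT. Next use of 49: step 18. Cache: [49 53]
  18. access 49: HIT. Next use of 49: step 22. Cache: [49 53]
  19. access 53: HIT. Next use of 53: step 23. Cache: [49 53]
  20. access 73: MISS, evict 53 (next use: step 23). Cache: [49 73]
  21. access 79: MISS, evict 73 (next use: never). Cache: [49 79]
  22. access 49: HIT. Next use of 49: never. Cache: [49 79]
  23. access 53: MISS, evict 49 (next use: never). Cache: [79 53]
  24. access 53: HIT. Next use of 53: never. Cache: [79 53]
Total: 14 hits, 10 misses, 8 evictions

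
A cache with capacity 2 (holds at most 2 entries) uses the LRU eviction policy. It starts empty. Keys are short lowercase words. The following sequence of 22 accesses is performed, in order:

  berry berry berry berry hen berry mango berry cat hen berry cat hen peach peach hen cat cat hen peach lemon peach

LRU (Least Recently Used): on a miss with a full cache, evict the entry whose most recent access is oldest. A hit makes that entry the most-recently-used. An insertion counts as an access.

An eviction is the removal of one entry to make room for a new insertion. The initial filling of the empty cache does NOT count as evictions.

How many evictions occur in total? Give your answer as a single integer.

Answer: 10

Derivation:
LRU simulation (capacity=2):
  1. access berry: MISS. Cache (LRU->MRU): [berry]
  2. access berry: HIT. Cache (LRU->MRU): [berry]
  3. access berry: HIT. Cache (LRU->MRU): [berry]
  4. access berry: HIT. Cache (LRU->MRU): [berry]
  5. access hen: MISS. Cache (LRU->MRU): [berry hen]
  6. access berry: HIT. Cache (LRU->MRU): [hen berry]
  7. access mango: MISS, evict hen. Cache (LRU->MRU): [berry mango]
  8. access berry: HIT. Cache (LRU->MRU): [mango berry]
  9. access cat: MISS, evict mango. Cache (LRU->MRU): [berry cat]
  10. access hen: MISS, evict berry. Cache (LRU->MRU): [cat hen]
  11. access berry: MISS, evict cat. Cache (LRU->MRU): [hen berry]
  12. access cat: MISS, evict hen. Cache (LRU->MRU): [berry cat]
  13. access hen: MISS, evict berry. Cache (LRU->MRU): [cat hen]
  14. access peach: MISS, evict cat. Cache (LRU->MRU): [hen peach]
  15. access peach: HIT. Cache (LRU->MRU): [hen peach]
  16. access hen: HIT. Cache (LRU->MRU): [peach hen]
  17. access cat: MISS, evict peach. Cache (LRU->MRU): [hen cat]
  18. access cat: HIT. Cache (LRU->MRU): [hen cat]
  19. access hen: HIT. Cache (LRU->MRU): [cat hen]
  20. access peach: MISS, evict cat. Cache (LRU->MRU): [hen peach]
  21. access lemon: MISS, evict hen. Cache (LRU->MRU): [peach lemon]
  22. access peach: HIT. Cache (LRU->MRU): [lemon peach]
Total: 10 hits, 12 misses, 10 evictions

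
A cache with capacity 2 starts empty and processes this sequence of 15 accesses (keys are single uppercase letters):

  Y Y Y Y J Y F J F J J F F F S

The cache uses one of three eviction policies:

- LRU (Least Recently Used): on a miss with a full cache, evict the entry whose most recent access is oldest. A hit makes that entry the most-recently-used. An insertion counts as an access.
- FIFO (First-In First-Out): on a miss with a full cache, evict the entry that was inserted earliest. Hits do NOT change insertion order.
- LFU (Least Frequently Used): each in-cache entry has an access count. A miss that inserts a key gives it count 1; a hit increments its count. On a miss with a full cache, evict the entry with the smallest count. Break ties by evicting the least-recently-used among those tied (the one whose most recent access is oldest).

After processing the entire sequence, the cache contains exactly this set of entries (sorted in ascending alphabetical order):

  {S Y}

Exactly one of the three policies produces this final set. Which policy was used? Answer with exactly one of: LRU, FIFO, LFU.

Simulating under each policy and comparing final sets:
  LRU: final set = {F S} -> differs
  FIFO: final set = {F S} -> differs
  LFU: final set = {S Y} -> MATCHES target
Only LFU produces the target set.

Answer: LFU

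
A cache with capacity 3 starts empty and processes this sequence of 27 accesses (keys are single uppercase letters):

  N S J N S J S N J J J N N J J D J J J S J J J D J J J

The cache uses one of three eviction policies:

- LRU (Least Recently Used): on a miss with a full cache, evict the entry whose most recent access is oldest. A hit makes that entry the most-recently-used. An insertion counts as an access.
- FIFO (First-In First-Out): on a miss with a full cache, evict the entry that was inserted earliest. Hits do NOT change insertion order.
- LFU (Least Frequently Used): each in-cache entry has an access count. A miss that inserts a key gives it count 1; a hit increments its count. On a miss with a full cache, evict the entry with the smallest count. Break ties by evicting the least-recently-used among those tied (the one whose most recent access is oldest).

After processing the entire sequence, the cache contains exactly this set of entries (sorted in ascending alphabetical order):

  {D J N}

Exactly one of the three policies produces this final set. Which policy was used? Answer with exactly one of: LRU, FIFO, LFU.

Simulating under each policy and comparing final sets:
  LRU: final set = {D J S} -> differs
  FIFO: final set = {D J S} -> differs
  LFU: final set = {D J N} -> MATCHES target
Only LFU produces the target set.

Answer: LFU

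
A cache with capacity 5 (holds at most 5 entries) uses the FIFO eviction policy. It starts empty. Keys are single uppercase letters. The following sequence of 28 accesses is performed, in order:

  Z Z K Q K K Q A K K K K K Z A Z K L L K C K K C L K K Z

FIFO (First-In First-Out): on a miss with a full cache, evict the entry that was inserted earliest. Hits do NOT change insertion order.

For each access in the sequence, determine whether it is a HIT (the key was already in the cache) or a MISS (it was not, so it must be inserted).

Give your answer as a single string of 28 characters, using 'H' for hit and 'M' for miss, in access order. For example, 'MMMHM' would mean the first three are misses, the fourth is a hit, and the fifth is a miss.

FIFO simulation (capacity=5):
  1. access Z: MISS. Cache (old->new): [Z]
  2. access Z: HIT. Cache (old->new): [Z]
  3. access K: MISS. Cache (old->new): [Z K]
  4. access Q: MISS. Cache (old->new): [Z K Q]
  5. access K: HIT. Cache (old->new): [Z K Q]
  6. access K: HIT. Cache (old->new): [Z K Q]
  7. access Q: HIT. Cache (old->new): [Z K Q]
  8. access A: MISS. Cache (old->new): [Z K Q A]
  9. access K: HIT. Cache (old->new): [Z K Q A]
  10. access K: HIT. Cache (old->new): [Z K Q A]
  11. access K: HIT. Cache (old->new): [Z K Q A]
  12. access K: HIT. Cache (old->new): [Z K Q A]
  13. access K: HIT. Cache (old->new): [Z K Q A]
  14. access Z: HIT. Cache (old->new): [Z K Q A]
  15. access A: HIT. Cache (old->new): [Z K Q A]
  16. access Z: HIT. Cache (old->new): [Z K Q A]
  17. access K: HIT. Cache (old->new): [Z K Q A]
  18. access L: MISS. Cache (old->new): [Z K Q A L]
  19. access L: HIT. Cache (old->new): [Z K Q A L]
  20. access K: HIT. Cache (old->new): [Z K Q A L]
  21. access C: MISS, evict Z. Cache (old->new): [K Q A L C]
  22. access K: HIT. Cache (old->new): [K Q A L C]
  23. access K: HIT. Cache (old->new): [K Q A L C]
  24. access C: HIT. Cache (old->new): [K Q A L C]
  25. access L: HIT. Cache (old->new): [K Q A L C]
  26. access K: HIT. Cache (old->new): [K Q A L C]
  27. access K: HIT. Cache (old->new): [K Q A L C]
  28. access Z: MISS, evict K. Cache (old->new): [Q A L C Z]
Total: 21 hits, 7 misses, 2 evictions

Answer: MHMMHHHMHHHHHHHHHMHHMHHHHHHM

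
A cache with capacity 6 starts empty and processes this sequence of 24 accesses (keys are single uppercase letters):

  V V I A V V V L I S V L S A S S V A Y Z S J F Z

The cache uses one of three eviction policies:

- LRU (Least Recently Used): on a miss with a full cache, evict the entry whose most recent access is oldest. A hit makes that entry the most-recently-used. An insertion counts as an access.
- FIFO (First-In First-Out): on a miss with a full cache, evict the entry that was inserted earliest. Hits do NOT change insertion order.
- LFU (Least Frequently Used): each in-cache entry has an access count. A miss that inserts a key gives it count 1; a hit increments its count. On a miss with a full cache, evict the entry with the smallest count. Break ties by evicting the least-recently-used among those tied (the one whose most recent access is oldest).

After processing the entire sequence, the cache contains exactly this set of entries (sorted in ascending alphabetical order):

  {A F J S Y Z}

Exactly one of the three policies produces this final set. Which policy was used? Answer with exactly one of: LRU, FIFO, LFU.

Simulating under each policy and comparing final sets:
  LRU: final set = {A F J S Y Z} -> MATCHES target
  FIFO: final set = {F J L S Y Z} -> differs
  LFU: final set = {A I L S V Z} -> differs
Only LRU produces the target set.

Answer: LRU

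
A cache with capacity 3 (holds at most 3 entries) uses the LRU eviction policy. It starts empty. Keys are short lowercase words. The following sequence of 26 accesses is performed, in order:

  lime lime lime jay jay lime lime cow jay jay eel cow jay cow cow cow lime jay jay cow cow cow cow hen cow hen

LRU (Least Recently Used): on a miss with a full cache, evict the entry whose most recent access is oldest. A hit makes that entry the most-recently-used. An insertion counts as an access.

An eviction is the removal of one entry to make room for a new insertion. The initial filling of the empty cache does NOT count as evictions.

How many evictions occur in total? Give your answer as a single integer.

LRU simulation (capacity=3):
  1. access lime: MISS. Cache (LRU->MRU): [lime]
  2. access lime: HIT. Cache (LRU->MRU): [lime]
  3. access lime: HIT. Cache (LRU->MRU): [lime]
  4. access jay: MISS. Cache (LRU->MRU): [lime jay]
  5. access jay: HIT. Cache (LRU->MRU): [lime jay]
  6. access lime: HIT. Cache (LRU->MRU): [jay lime]
  7. access lime: HIT. Cache (LRU->MRU): [jay lime]
  8. access cow: MISS. Cache (LRU->MRU): [jay lime cow]
  9. access jay: HIT. Cache (LRU->MRU): [lime cow jay]
  10. access jay: HIT. Cache (LRU->MRU): [lime cow jay]
  11. access eel: MISS, evict lime. Cache (LRU->MRU): [cow jay eel]
  12. access cow: HIT. Cache (LRU->MRU): [jay eel cow]
  13. access jay: HIT. Cache (LRU->MRU): [eel cow jay]
  14. access cow: HIT. Cache (LRU->MRU): [eel jay cow]
  15. access cow: HIT. Cache (LRU->MRU): [eel jay cow]
  16. access cow: HIT. Cache (LRU->MRU): [eel jay cow]
  17. access lime: MISS, evict eel. Cache (LRU->MRU): [jay cow lime]
  18. access jay: HIT. Cache (LRU->MRU): [cow lime jay]
  19. access jay: HIT. Cache (LRU->MRU): [cow lime jay]
  20. access cow: HIT. Cache (LRU->MRU): [lime jay cow]
  21. access cow: HIT. Cache (LRU->MRU): [lime jay cow]
  22. access cow: HIT. Cache (LRU->MRU): [lime jay cow]
  23. access cow: HIT. Cache (LRU->MRU): [lime jay cow]
  24. access hen: MISS, evict lime. Cache (LRU->MRU): [jay cow hen]
  25. access cow: HIT. Cache (LRU->MRU): [jay hen cow]
  26. access hen: HIT. Cache (LRU->MRU): [jay cow hen]
Total: 20 hits, 6 misses, 3 evictions

Answer: 3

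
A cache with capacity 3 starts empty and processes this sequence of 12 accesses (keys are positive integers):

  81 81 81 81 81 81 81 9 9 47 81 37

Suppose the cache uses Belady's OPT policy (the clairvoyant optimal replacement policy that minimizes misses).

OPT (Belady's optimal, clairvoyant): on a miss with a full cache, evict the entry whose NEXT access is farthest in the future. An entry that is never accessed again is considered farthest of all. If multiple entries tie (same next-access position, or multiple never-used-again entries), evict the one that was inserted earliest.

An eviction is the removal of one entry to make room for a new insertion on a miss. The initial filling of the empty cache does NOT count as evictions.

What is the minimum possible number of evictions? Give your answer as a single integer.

OPT (Belady) simulation (capacity=3):
  1. access 81: MISS. Cache: [81]
  2. access 81: HIT. Next use of 81: step 3. Cache: [81]
  3. access 81: HIT. Next use of 81: step 4. Cache: [81]
  4. access 81: HIT. Next use of 81: step 5. Cache: [81]
  5. access 81: HIT. Next use of 81: step 6. Cache: [81]
  6. access 81: HIT. Next use of 81: step 7. Cache: [81]
  7. access 81: HIT. Next use of 81: step 11. Cache: [81]
  8. access 9: MISS. Cache: [81 9]
  9. access 9: HIT. Next use of 9: never. Cache: [81 9]
  10. access 47: MISS. Cache: [81 9 47]
  11. access 81: HIT. Next use of 81: never. Cache: [81 9 47]
  12. access 37: MISS, evict 81 (next use: never). Cache: [9 47 37]
Total: 8 hits, 4 misses, 1 evictions

Answer: 1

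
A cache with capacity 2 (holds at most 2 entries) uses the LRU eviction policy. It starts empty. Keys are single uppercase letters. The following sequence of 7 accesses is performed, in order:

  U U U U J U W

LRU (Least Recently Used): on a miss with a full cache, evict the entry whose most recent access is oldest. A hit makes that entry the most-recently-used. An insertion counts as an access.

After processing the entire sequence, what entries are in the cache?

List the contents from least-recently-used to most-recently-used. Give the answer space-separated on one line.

Answer: U W

Derivation:
LRU simulation (capacity=2):
  1. access U: MISS. Cache (LRU->MRU): [U]
  2. access U: HIT. Cache (LRU->MRU): [U]
  3. access U: HIT. Cache (LRU->MRU): [U]
  4. access U: HIT. Cache (LRU->MRU): [U]
  5. access J: MISS. Cache (LRU->MRU): [U J]
  6. access U: HIT. Cache (LRU->MRU): [J U]
  7. access W: MISS, evict J. Cache (LRU->MRU): [U W]
Total: 4 hits, 3 misses, 1 evictions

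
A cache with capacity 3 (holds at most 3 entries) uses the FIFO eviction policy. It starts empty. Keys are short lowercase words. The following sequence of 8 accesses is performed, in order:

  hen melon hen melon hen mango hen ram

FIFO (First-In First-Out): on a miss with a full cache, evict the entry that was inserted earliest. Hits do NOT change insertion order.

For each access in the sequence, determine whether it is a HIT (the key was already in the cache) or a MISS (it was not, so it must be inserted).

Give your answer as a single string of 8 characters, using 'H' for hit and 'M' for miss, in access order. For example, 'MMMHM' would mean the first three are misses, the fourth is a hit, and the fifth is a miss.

Answer: MMHHHMHM

Derivation:
FIFO simulation (capacity=3):
  1. access hen: MISS. Cache (old->new): [hen]
  2. access melon: MISS. Cache (old->new): [hen melon]
  3. access hen: HIT. Cache (old->new): [hen melon]
  4. access melon: HIT. Cache (old->new): [hen melon]
  5. access hen: HIT. Cache (old->new): [hen melon]
  6. access mango: MISS. Cache (old->new): [hen melon mango]
  7. access hen: HIT. Cache (old->new): [hen melon mango]
  8. access ram: MISS, evict hen. Cache (old->new): [melon mango ram]
Total: 4 hits, 4 misses, 1 evictions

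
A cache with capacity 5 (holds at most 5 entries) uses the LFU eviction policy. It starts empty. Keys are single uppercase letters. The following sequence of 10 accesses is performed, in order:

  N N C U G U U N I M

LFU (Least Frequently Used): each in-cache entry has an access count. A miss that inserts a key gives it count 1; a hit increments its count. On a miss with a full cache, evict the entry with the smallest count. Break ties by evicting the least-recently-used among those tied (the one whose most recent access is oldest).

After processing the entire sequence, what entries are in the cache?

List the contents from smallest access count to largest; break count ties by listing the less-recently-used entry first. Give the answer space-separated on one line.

Answer: G I M U N

Derivation:
LFU simulation (capacity=5):
  1. access N: MISS. Cache: [N(c=1)]
  2. access N: HIT, count now 2. Cache: [N(c=2)]
  3. access C: MISS. Cache: [C(c=1) N(c=2)]
  4. access U: MISS. Cache: [C(c=1) U(c=1) N(c=2)]
  5. access G: MISS. Cache: [C(c=1) U(c=1) G(c=1) N(c=2)]
  6. access U: HIT, count now 2. Cache: [C(c=1) G(c=1) N(c=2) U(c=2)]
  7. access U: HIT, count now 3. Cache: [C(c=1) G(c=1) N(c=2) U(c=3)]
  8. access N: HIT, count now 3. Cache: [C(c=1) G(c=1) U(c=3) N(c=3)]
  9. access I: MISS. Cache: [C(c=1) G(c=1) I(c=1) U(c=3) N(c=3)]
  10. access M: MISS, evict C(c=1). Cache: [G(c=1) I(c=1) M(c=1) U(c=3) N(c=3)]
Total: 4 hits, 6 misses, 1 evictions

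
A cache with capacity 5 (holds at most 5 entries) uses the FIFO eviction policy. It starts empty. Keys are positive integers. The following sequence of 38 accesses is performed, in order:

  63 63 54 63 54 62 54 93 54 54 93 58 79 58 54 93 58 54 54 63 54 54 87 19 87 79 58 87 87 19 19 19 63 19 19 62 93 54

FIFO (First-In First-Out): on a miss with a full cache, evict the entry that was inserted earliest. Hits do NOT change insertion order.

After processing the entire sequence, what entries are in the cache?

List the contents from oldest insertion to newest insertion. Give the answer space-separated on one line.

FIFO simulation (capacity=5):
  1. access 63: MISS. Cache (old->new): [63]
  2. access 63: HIT. Cache (old->new): [63]
  3. access 54: MISS. Cache (old->new): [63 54]
  4. access 63: HIT. Cache (old->new): [63 54]
  5. access 54: HIT. Cache (old->new): [63 54]
  6. access 62: MISS. Cache (old->new): [63 54 62]
  7. access 54: HIT. Cache (old->new): [63 54 62]
  8. access 93: MISS. Cache (old->new): [63 54 62 93]
  9. access 54: HIT. Cache (old->new): [63 54 62 93]
  10. access 54: HIT. Cache (old->new): [63 54 62 93]
  11. access 93: HIT. Cache (old->new): [63 54 62 93]
  12. access 58: MISS. Cache (old->new): [63 54 62 93 58]
  13. access 79: MISS, evict 63. Cache (old->new): [54 62 93 58 79]
  14. access 58: HIT. Cache (old->new): [54 62 93 58 79]
  15. access 54: HIT. Cache (old->new): [54 62 93 58 79]
  16. access 93: HIT. Cache (old->new): [54 62 93 58 79]
  17. access 58: HIT. Cache (old->new): [54 62 93 58 79]
  18. access 54: HIT. Cache (old->new): [54 62 93 58 79]
  19. access 54: HIT. Cache (old->new): [54 62 93 58 79]
  20. access 63: MISS, evict 54. Cache (old->new): [62 93 58 79 63]
  21. access 54: MISS, evict 62. Cache (old->new): [93 58 79 63 54]
  22. access 54: HIT. Cache (old->new): [93 58 79 63 54]
  23. access 87: MISS, evict 93. Cache (old->new): [58 79 63 54 87]
  24. access 19: MISS, evict 58. Cache (old->new): [79 63 54 87 19]
  25. access 87: HIT. Cache (old->new): [79 63 54 87 19]
  26. access 79: HIT. Cache (old->new): [79 63 54 87 19]
  27. access 58: MISS, evict 79. Cache (old->new): [63 54 87 19 58]
  28. access 87: HIT. Cache (old->new): [63 54 87 19 58]
  29. access 87: HIT. Cache (old->new): [63 54 87 19 58]
  30. access 19: HIT. Cache (old->new): [63 54 87 19 58]
  31. access 19: HIT. Cache (old->new): [63 54 87 19 58]
  32. access 19: HIT. Cache (old->new): [63 54 87 19 58]
  33. access 63: HIT. Cache (old->new): [63 54 87 19 58]
  34. access 19: HIT. Cache (old->new): [63 54 87 19 58]
  35. access 19: HIT. Cache (old->new): [63 54 87 19 58]
  36. access 62: MISS, evict 63. Cache (old->new): [54 87 19 58 62]
  37. access 93: MISS, evict 54. Cache (old->new): [87 19 58 62 93]
  38. access 54: MISS, evict 87. Cache (old->new): [19 58 62 93 54]
Total: 24 hits, 14 misses, 9 evictions

Answer: 19 58 62 93 54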